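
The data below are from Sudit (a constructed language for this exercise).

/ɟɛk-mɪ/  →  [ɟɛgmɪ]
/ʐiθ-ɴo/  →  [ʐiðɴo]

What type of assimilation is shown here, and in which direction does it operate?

regressive voicing assimilation

The segment that alternates is /k/, which surfaces as [g] when adjacent to /m/.
The change voiceless → voiced matches the voicing of the following /m/, identifying this as voicing assimilation.
Place and manner are unchanged, so the assimilation is partial, not total.
The same holds elsewhere in the data: /θ/ → [ð] before /ɴ/ (voiceless → voiced, matching voiced) — only voicing changes, and always toward the following segment.
Since the segment that changes precedes the conditioning segment, the assimilation is regressive.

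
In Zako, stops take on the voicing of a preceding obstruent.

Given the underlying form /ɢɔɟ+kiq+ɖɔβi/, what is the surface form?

[ɢɔɟgiqʈɔβi]

/k/ is a voiceless velar stop. The preceding trigger /ɟ/ is voiced, so /k/ must become voiced as well.
Changing only its voicing to voiced gives [g] — the voiced velar stop.
At the second juncture, /ɖ/ likewise becomes [ʈ] adjacent to /q/.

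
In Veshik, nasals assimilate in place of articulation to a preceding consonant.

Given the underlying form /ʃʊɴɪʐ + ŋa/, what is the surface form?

[ʃʊɴɪʐɳa]

/ŋ/ is a voiced velar nasal. The preceding trigger /ʐ/ is retroflex, so /ŋ/ must become retroflex as well.
A voiced retroflex nasal is [ɳ], so the surface segment is [ɳ].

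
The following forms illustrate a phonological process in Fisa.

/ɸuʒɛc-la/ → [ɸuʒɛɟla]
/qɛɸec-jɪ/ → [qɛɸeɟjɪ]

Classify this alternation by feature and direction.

Comparing underlying and surface forms, /c/ → [ɟ] is the alternation; the neighbouring /l/ is constant.
The change voiceless → voiced matches the voicing of the following /l/, identifying this as voicing assimilation.
Place and manner are unchanged, so the assimilation is partial, not total.
Checking the remaining alternation: /c/ → [ɟ] before /j/ (voiceless → voiced, matching voiced) — only voicing changes, and always toward the following segment.
The trigger is the following segment, so the direction is regressive (anticipatory).

regressive voicing assimilation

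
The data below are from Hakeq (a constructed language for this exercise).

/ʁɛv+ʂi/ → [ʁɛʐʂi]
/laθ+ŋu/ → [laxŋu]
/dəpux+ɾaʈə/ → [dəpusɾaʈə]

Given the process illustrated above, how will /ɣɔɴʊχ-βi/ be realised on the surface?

The data show regressive place assimilation: /v/ → [ʐ] before /ʂ/; /θ/ → [x] before /ŋ/; /x/ → [s] before /ɾ/. In each pair only place changes, matching the following consonant, while manner and voice stay constant.
The rule targets /χ/ (voiceless uvular fricative), which sits before the trigger /β/ (bilabial).
A voiceless bilabial fricative is [ɸ], so the surface segment is [ɸ].

[ɣɔɴʊɸβi]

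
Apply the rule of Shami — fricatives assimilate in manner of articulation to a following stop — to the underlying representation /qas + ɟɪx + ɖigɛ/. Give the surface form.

[qatɟɪkɖigɛ]

The rule targets /s/ (voiceless alveolar fricative), which sits before the trigger /ɟ/ (stop).
The voiceless alveolar stop is [t], so /s/ → [t].
The same rule applies at the second boundary: /x/ → [k] next to /ɖ/.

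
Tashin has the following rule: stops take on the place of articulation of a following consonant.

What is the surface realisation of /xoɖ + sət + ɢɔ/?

The rule targets /ɖ/ (voiced retroflex stop), which sits before the trigger /s/ (alveolar).
The voiced alveolar stop is [d], so /ɖ/ → [d].
The same rule applies at the second boundary: /t/ → [q] next to /ɢ/.

[xodsəqɢɔ]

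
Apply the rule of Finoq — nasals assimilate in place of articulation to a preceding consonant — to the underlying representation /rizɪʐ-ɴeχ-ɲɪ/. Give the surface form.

The rule targets /ɴ/ (voiced uvular nasal), which sits after the trigger /ʐ/ (retroflex).
Changing only its place to retroflex gives [ɳ] — the voiced retroflex nasal.
At the second juncture, /ɲ/ likewise becomes [ɴ] adjacent to /χ/.

[rizɪʐɳeχɴɪ]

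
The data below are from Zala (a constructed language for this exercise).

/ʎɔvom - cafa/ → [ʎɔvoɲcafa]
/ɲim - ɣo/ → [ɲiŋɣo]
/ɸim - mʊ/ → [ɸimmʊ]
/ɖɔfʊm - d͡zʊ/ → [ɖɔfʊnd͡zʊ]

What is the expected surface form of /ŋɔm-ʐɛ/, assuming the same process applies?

The data show regressive place assimilation: /m/ → [ɲ] before /c/; /m/ → [ŋ] before /ɣ/; /m/ → [n] before /d͡z/. In each pair only place changes, matching the following consonant, while manner and voice stay constant.
Nothing changes in [ɸimmʊ]: there the adjacent consonants already agree in place (/m/ and /m/ are both bilabial), so this form is consistent with the same rule.
The rule targets /m/ (voiced bilabial nasal), which sits before the trigger /ʐ/ (retroflex).
A voiced retroflex nasal is [ɳ], so the surface segment is [ɳ].

[ŋɔɳʐɛ]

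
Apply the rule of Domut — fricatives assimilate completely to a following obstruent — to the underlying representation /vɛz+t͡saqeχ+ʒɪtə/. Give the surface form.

[vɛt͡st͡saqeʒʒɪtə]

/z/ is the segment targeted by the rule; it sits immediately before /t͡s/, so it assimilates completely and surfaces as [t͡s].
The same rule applies at the second boundary: /χ/ → [ʒ] next to /ʒ/.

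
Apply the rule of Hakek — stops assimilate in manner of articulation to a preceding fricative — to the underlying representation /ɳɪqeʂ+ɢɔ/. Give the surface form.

[ɳɪqeʂʁɔ]

/ɢ/ is a voiced uvular stop. The preceding trigger /ʂ/ is a fricative, so /ɢ/ must become a fricative as well.
The voiced uvular fricative is [ʁ], so /ɢ/ → [ʁ].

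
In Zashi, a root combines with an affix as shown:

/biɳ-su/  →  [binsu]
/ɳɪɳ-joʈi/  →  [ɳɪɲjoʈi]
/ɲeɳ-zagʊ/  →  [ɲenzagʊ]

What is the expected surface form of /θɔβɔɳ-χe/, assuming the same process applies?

The data show regressive place assimilation: /ɳ/ → [n] before /s/; /ɳ/ → [ɲ] before /j/; /ɳ/ → [n] before /z/. In each pair only place changes, matching the following consonant, while manner and voice stay constant.
/ɳ/ is a voiced retroflex nasal. The following trigger /χ/ is uvular, so /ɳ/ must become uvular as well.
Changing only its place to uvular gives [ɴ] — the voiced uvular nasal.

[θɔβɔɴχe]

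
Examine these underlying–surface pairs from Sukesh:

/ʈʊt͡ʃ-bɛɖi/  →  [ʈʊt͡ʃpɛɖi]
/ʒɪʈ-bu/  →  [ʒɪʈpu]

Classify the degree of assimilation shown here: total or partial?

Underlying /b/ is realised as [p] next to /t͡ʃ/; /t͡ʃ/ itself does not change.
/b/ is voiced while /t͡ʃ/ is voiceless; the output [p] is voiceless, matching the trigger — so the feature that spreads is voicing.
Place and manner are unchanged, so the assimilation is partial, not total.
The same holds elsewhere in the data: /b/ → [p] after /ʈ/ (voiced → voiceless, matching voiceless) — only voicing changes, and always toward the preceding segment.

partial assimilation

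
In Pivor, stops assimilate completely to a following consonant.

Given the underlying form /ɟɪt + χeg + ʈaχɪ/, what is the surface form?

[ɟɪχχeʈʈaχɪ]

/t/ is the segment targeted by the rule; it sits immediately before /χ/, so it assimilates completely and surfaces as [χ].
At the second juncture, /g/ likewise becomes [ʈ] adjacent to /ʈ/.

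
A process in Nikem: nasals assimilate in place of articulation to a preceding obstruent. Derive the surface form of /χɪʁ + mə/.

/m/ is a voiced bilabial nasal. The preceding trigger /ʁ/ is uvular, so /m/ must become uvular as well.
A voiced uvular nasal is [ɴ], so the surface segment is [ɴ].

[χɪʁɴə]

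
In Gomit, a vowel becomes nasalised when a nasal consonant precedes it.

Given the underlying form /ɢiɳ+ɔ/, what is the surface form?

/ɔ/ sits next to the nasal /ɳ/ and is therefore nasalised to [ɔ̃].

[ɢiɳɔ̃]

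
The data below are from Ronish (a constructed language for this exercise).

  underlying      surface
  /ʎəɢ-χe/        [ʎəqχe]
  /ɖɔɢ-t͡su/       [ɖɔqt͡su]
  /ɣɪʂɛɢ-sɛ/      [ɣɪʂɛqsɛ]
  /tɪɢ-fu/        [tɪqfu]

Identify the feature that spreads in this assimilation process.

voicing

The segment that alternates is /ɢ/, which surfaces as [q] when adjacent to /χ/.
/ɢ/ is voiced while /χ/ is voiceless; the output [q] is voiceless, matching the trigger — so the feature that spreads is voicing.
Checking the remaining alternations: /ɢ/ → [q] before /t͡s/ (voiced → voiceless, matching voiceless); /ɢ/ → [q] before /s/ (voiced → voiceless, matching voiceless); /ɢ/ → [q] before /f/ (voiced → voiceless, matching voiceless) — only voicing changes, and always toward the following segment.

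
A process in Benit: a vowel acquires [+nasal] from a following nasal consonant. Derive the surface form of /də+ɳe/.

[də̃ɳe]

The vowel /ə/ is adjacent to the following nasal /ɳ/, so it acquires [+nasal] and surfaces as [ə̃].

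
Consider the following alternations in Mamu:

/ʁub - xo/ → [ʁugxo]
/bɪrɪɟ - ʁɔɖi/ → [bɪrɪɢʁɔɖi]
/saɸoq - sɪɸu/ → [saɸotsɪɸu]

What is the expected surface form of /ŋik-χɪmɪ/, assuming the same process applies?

The data show regressive place assimilation: /b/ → [g] before /x/; /ɟ/ → [ɢ] before /ʁ/; /q/ → [t] before /s/. In each pair only place changes, matching the following consonant, while manner and voice stay constant.
The rule targets /k/ (voiceless velar stop), which sits before the trigger /χ/ (uvular).
The voiceless uvular stop is [q], so /k/ → [q].

[ŋiqχɪmɪ]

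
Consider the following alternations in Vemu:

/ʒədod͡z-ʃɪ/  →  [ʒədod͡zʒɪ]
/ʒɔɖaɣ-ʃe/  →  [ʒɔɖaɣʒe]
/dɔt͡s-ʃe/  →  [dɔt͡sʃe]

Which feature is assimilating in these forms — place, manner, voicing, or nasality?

voicing

The segment that alternates is /ʃ/, which surfaces as [ʒ] when adjacent to /d͡z/.
The change voiceless → voiced matches the voicing of the preceding /d͡z/, identifying this as voicing assimilation.
Checking the remaining alternation: /ʃ/ → [ʒ] after /ɣ/ (voiceless → voiced, matching voiced) — only voicing changes, and always toward the preceding segment.
No alternation appears in [dɔt͡sʃe]: there the adjacent consonants already agree in voicing (/ʃ/ and /t͡s/ are both voiceless), so this form is consistent with the same rule.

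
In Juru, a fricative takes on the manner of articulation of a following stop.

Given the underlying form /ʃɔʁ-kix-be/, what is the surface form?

/ʁ/ is a voiced uvular fricative. The following trigger /k/ is a stop, so /ʁ/ must become a stop as well.
The voiced uvular stop is [ɢ], so /ʁ/ → [ɢ].
At the second juncture, /x/ likewise becomes [k] adjacent to /b/.

[ʃɔɢkikbe]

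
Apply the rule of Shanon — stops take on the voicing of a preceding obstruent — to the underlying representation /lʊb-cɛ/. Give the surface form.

[lʊbɟɛ]

/c/ is a voiceless palatal stop. The preceding trigger /b/ is voiced, so /c/ must become voiced as well.
The voiced palatal stop is [ɟ], so /c/ → [ɟ].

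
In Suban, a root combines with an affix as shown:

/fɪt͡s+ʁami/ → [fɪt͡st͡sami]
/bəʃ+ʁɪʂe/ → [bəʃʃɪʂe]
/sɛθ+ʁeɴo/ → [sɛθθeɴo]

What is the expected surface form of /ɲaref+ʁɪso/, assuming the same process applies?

The data show progressive total assimilation (/ʁ/ → [t͡s] after /t͡s/; /ʁ/ → [ʃ] after /ʃ/; /ʁ/ → [θ] after /θ/): in every case the target segment becomes identical to its preceding neighbour, copying more than a single feature.
/ʁ/ is the segment targeted by the rule; it sits immediately after /f/, so it assimilates completely and surfaces as [f].

[ɲareffɪso]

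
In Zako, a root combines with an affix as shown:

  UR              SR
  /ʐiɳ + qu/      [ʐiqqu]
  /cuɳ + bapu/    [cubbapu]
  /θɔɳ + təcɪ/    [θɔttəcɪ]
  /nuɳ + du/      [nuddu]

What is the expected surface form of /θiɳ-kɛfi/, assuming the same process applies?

[θikkɛfi]

The data show regressive total assimilation (/ɳ/ → [q] before /q/; /ɳ/ → [b] before /b/; /ɳ/ → [t] before /t/; /ɳ/ → [d] before /d/): in every case the target segment becomes identical to its following neighbour, copying more than a single feature.
/ɳ/ is the segment targeted by the rule; it sits immediately before /k/, so it assimilates completely and surfaces as [k].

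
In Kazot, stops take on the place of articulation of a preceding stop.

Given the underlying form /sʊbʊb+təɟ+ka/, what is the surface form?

The rule targets /t/ (voiceless alveolar stop), which sits after the trigger /b/ (bilabial).
The voiceless bilabial stop is [p], so /t/ → [p].
The same rule applies at the second boundary: /k/ → [c] next to /ɟ/.

[sʊbʊbpəɟca]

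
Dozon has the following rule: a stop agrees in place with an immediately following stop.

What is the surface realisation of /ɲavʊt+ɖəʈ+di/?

[ɲavʊʈɖətdi]

The rule targets /t/ (voiceless alveolar stop), which sits before the trigger /ɖ/ (retroflex).
A voiceless retroflex stop is [ʈ], so the surface segment is [ʈ].
The same rule applies at the second boundary: /ʈ/ → [t] next to /d/.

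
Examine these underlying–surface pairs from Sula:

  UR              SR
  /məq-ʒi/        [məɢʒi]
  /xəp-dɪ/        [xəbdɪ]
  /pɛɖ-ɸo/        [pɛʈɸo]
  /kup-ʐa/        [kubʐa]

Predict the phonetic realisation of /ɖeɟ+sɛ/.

[ɖecsɛ]

The data show regressive voicing assimilation: /q/ → [ɢ] before /ʒ/; /p/ → [b] before /d/; /ɖ/ → [ʈ] before /ɸ/; /p/ → [b] before /ʐ/. In each pair only voicing changes, matching the following consonant, while place and manner stay constant.
The rule targets /ɟ/ (voiced palatal stop), which sits before the trigger /s/ (voiceless).
The voiceless palatal stop is [c], so /ɟ/ → [c].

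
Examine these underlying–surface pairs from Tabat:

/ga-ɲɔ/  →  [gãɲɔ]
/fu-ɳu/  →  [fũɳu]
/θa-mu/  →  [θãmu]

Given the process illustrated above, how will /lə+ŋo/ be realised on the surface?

The data show regressive nasality assimilation (vowel nasalisation): /a/ → [ã] before /ɲ/; /u/ → [ũ] before /ɳ/; /a/ → [ã] before /m/ — a vowel is nasalised by an immediately following nasal consonant.
The vowel /ə/ is adjacent to the following nasal /ŋ/, so it acquires [+nasal] and surfaces as [ə̃].

[lə̃ŋo]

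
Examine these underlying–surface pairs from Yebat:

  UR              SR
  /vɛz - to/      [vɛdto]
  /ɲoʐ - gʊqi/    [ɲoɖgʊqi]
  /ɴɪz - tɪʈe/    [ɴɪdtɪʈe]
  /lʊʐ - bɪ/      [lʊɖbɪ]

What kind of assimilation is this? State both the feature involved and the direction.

regressive manner assimilation

Underlying /z/ is realised as [d] next to /t/; /t/ itself does not change.
/z/ is a fricative while /t/ is a stop; the output [d] is a stop, matching the trigger — so the feature that spreads is manner.
Place and voice are unchanged, so the assimilation is partial, not total.
The other alternating forms pattern the same way: /ʐ/ → [ɖ] before /g/ (fricative → stop, matching a stop); /ʐ/ → [ɖ] before /b/ (fricative → stop, matching a stop) — only manner changes, and always toward the following segment.
Since the segment that changes precedes the conditioning segment, the assimilation is regressive.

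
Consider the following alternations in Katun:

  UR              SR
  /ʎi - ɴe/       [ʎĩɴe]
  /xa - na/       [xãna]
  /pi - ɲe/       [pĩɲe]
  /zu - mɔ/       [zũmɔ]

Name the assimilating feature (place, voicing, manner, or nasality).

nasality

The vowel /i/ surfaces as nasalised [ĩ] next to the following nasal /ɴ/ — it has acquired the [+nasal] feature of its neighbour.
The other forms show the same pattern: /a/ → [ã] before /n/; /i/ → [ĩ] before /ɲ/; /u/ → [ũ] before /m/ — each time a vowel is nasalised next to a following nasal.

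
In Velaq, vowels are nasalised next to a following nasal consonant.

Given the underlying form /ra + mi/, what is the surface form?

[rãmi]

/a/ sits next to the nasal /m/ and is therefore nasalised to [ã].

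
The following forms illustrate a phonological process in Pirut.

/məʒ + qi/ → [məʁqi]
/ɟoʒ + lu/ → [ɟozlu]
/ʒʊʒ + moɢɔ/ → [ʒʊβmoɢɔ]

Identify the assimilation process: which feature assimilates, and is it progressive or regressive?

Underlying /ʒ/ is realised as [ʁ] next to /q/; /q/ itself does not change.
/ʒ/ is postalveolar while /q/ is uvular; the output [ʁ] is uvular, matching the trigger — so the feature that spreads is place.
Manner and voice are unchanged, so the assimilation is partial, not total.
The other alternating forms pattern the same way: /ʒ/ → [z] before /l/ (postalveolar → alveolar, matching alveolar); /ʒ/ → [β] before /m/ (postalveolar → bilabial, matching bilabial) — only place changes, and always toward the following segment.
Since the segment that changes precedes the conditioning segment, the assimilation is regressive.

regressive place assimilation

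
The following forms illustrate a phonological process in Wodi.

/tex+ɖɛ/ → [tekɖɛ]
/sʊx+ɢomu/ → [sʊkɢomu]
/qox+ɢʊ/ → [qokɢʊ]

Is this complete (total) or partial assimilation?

Comparing underlying and surface forms, /x/ → [k] is the alternation; the neighbouring /ɖ/ is constant.
The change fricative → stop matches the manner of the following /ɖ/, identifying this as manner assimilation.
Place and voice are unchanged, so the assimilation is partial, not total.
The same holds elsewhere in the data: /x/ → [k] before /ɢ/ (fricative → stop, matching a stop) — only manner changes, and always toward the following segment.

partial assimilation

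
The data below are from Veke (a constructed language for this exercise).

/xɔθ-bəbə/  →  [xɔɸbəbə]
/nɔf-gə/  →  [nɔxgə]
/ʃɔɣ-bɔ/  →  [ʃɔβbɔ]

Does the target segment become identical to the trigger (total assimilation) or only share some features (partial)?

partial assimilation

Underlying /θ/ is realised as [ɸ] next to /b/; /b/ itself does not change.
The change dental → bilabial matches the place of the following /b/, identifying this as place assimilation.
Manner and voice are unchanged, so the assimilation is partial, not total.
The same holds elsewhere in the data: /f/ → [x] before /g/ (labiodental → velar, matching velar); /ɣ/ → [β] before /b/ (velar → bilabial, matching bilabial) — only place changes, and always toward the following segment.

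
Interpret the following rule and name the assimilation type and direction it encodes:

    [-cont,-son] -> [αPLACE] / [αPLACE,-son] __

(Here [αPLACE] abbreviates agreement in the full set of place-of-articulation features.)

progressive place assimilation

The shared variable α links the value of the place features (abbreviated [PLACE]) on the target to the same value on the neighbouring segment, so place is the feature that assimilates.
Since the environment is written before the underscore, the trigger precedes the target; the direction is progressive.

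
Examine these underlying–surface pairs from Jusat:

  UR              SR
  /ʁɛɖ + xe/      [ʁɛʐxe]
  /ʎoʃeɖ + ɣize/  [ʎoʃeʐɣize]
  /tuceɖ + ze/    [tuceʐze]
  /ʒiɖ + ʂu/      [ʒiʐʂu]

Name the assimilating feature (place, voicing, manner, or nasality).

manner

The segment that alternates is /ɖ/, which surfaces as [ʐ] when adjacent to /x/.
The change stop → fricative matches the manner of the following /x/, identifying this as manner assimilation.
Checking the remaining alternations: /ɖ/ → [ʐ] before /ɣ/ (stop → fricative, matching a fricative); /ɖ/ → [ʐ] before /z/ (stop → fricative, matching a fricative); /ɖ/ → [ʐ] before /ʂ/ (stop → fricative, matching a fricative) — only manner changes, and always toward the following segment.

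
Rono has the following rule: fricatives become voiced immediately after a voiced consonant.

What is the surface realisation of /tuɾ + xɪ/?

/x/ is a voiceless velar fricative. The preceding trigger /ɾ/ is voiced, so /x/ must become voiced as well.
The voiced velar fricative is [ɣ], so /x/ → [ɣ].

[tuɾɣɪ]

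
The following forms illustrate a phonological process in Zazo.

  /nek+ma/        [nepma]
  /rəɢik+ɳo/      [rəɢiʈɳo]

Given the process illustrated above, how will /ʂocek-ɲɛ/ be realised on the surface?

The data show regressive place assimilation: /k/ → [p] before /m/; /k/ → [ʈ] before /ɳ/. In each pair only place changes, matching the following consonant, while manner and voice stay constant.
/k/ is a voiceless velar stop. The following trigger /ɲ/ is palatal, so /k/ must become palatal as well.
A voiceless palatal stop is [c], so the surface segment is [c].

[ʂocecɲɛ]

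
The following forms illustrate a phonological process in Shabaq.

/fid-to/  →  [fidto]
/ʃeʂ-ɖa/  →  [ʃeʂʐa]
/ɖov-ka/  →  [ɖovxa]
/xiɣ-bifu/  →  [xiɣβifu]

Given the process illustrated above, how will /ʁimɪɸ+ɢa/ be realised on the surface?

The data show progressive manner assimilation: /ɖ/ → [ʐ] after /ʂ/; /k/ → [x] after /v/; /b/ → [β] after /ɣ/. In each pair only manner changes, matching the preceding consonant, while place and voice stay constant.
Nothing changes in [fidto]: there the adjacent consonants already agree in manner (/t/ and /d/ are both stops), so this form is consistent with the same rule.
/ɢ/ is a voiced uvular stop. The preceding trigger /ɸ/ is a fricative, so /ɢ/ must become a fricative as well.
The voiced uvular fricative is [ʁ], so /ɢ/ → [ʁ].

[ʁimɪɸʁa]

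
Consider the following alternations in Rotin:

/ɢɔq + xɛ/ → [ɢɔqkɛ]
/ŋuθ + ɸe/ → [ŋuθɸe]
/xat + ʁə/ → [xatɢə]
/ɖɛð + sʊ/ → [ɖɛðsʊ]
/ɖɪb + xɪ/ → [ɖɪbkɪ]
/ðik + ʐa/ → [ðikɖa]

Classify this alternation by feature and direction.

Comparing underlying and surface forms, /x/ → [k] is the alternation; the neighbouring /q/ is constant.
/x/ is a fricative while /q/ is a stop; the output [k] is a stop, matching the trigger — so the feature that spreads is manner.
Place and voice are unchanged, so the assimilation is partial, not total.
The other alternating forms pattern the same way: /ʁ/ → [ɢ] after /t/ (fricative → stop, matching a stop); /x/ → [k] after /b/ (fricative → stop, matching a stop); /ʐ/ → [ɖ] after /k/ (fricative → stop, matching a stop) — only manner changes, and always toward the preceding segment.
Nothing changes in [ŋuθɸe], [ɖɛðsʊ]: there the adjacent consonants already agree in manner (/ɸ/ and /θ/ are both fricatives; /s/ and /ð/ are both fricatives), so these forms are consistent with the same rule.
Since the segment that changes follows the conditioning segment, the assimilation is progressive.

progressive manner assimilation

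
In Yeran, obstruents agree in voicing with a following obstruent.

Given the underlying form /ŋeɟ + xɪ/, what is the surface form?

/ɟ/ is a voiced palatal stop. The following trigger /x/ is voiceless, so /ɟ/ must become voiceless as well.
Changing only its voicing to voiceless gives [c] — the voiceless palatal stop.

[ŋecxɪ]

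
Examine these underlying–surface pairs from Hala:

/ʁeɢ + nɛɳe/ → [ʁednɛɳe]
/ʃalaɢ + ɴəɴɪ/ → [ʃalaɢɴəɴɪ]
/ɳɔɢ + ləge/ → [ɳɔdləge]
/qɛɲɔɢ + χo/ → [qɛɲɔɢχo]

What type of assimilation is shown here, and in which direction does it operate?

The segment that alternates is /ɢ/, which surfaces as [d] when adjacent to /n/.
/ɢ/ is uvular while /n/ is alveolar; the output [d] is alveolar, matching the trigger — so the feature that spreads is place.
Manner and voice are unchanged, so the assimilation is partial, not total.
The other alternating form patterns the same way: /ɢ/ → [d] before /l/ (uvular → alveolar, matching alveolar) — only place changes, and always toward the following segment.
No alternation appears in [ʃalaɢɴəɴɪ], [qɛɲɔɢχo]: there the adjacent consonants already agree in place (/ɢ/ and /ɴ/ are both uvular; /ɢ/ and /χ/ are both uvular), so these forms are consistent with the same rule.
Since the segment that changes precedes the conditioning segment, the assimilation is regressive.

regressive place assimilation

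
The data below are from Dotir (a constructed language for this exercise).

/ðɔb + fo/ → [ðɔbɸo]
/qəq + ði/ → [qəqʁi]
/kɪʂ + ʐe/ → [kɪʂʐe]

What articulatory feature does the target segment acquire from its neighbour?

Underlying /f/ is realised as [ɸ] next to /b/; /b/ itself does not change.
/f/ is labiodental while /b/ is bilabial; the output [ɸ] is bilabial, matching the trigger — so the feature that spreads is place.
The other alternating form patterns the same way: /ð/ → [ʁ] after /q/ (dental → uvular, matching uvular) — only place changes, and always toward the preceding segment.
Nothing changes in [kɪʂʐe]: there the adjacent consonants already agree in place (/ʐ/ and /ʂ/ are both retroflex), so this form is consistent with the same rule.

place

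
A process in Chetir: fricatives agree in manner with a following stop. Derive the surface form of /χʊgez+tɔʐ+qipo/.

[χʊgedtɔɖqipo]

/z/ is a voiced alveolar fricative. The following trigger /t/ is a stop, so /z/ must become a stop as well.
The voiced alveolar stop is [d], so /z/ → [d].
The same rule applies at the second boundary: /ʐ/ → [ɖ] next to /q/.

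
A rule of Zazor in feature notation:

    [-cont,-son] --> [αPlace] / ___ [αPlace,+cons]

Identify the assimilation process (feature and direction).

The rule copies the place features (abbreviated [Place]) from the environment onto the target, so the assimilating feature is place.
The conditioning segment sits to the right of the focus bar, meaning the trigger follows the segment that changes — regressive assimilation.

regressive place assimilation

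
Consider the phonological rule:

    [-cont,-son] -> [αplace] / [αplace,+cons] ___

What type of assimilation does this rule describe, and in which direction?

The rule copies the place features (abbreviated [place]) from the environment onto the target, so the assimilating feature is place.
The conditioning segment sits to the left of the focus bar, meaning the trigger precedes the segment that changes — progressive assimilation.

progressive place assimilation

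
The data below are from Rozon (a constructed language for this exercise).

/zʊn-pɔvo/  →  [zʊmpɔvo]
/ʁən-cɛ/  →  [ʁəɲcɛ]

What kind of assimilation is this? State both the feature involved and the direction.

Comparing underlying and surface forms, /n/ → [m] is the alternation; the neighbouring /p/ is constant.
The change alveolar → bilabial matches the place of the following /p/, identifying this as place assimilation.
Manner and voice are unchanged, so the assimilation is partial, not total.
The other alternating form patterns the same way: /n/ → [ɲ] before /c/ (alveolar → palatal, matching palatal) — only place changes, and always toward the following segment.
Since the segment that changes precedes the conditioning segment, the assimilation is regressive.

regressive place assimilation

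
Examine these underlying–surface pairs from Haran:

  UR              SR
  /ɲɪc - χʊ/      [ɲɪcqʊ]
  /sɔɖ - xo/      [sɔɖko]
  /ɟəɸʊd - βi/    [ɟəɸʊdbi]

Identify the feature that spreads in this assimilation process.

manner

Underlying /χ/ is realised as [q] next to /c/; /c/ itself does not change.
/χ/ is a fricative while /c/ is a stop; the output [q] is a stop, matching the trigger — so the feature that spreads is manner.
The same holds elsewhere in the data: /x/ → [k] after /ɖ/ (fricative → stop, matching a stop); /β/ → [b] after /d/ (fricative → stop, matching a stop) — only manner changes, and always toward the preceding segment.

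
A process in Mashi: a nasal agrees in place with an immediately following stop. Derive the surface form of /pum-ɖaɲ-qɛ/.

/m/ is a voiced bilabial nasal. The following trigger /ɖ/ is retroflex, so /m/ must become retroflex as well.
Changing only its place to retroflex gives [ɳ] — the voiced retroflex nasal.
At the second juncture, /ɲ/ likewise becomes [ɴ] adjacent to /q/.

[puɳɖaɴqɛ]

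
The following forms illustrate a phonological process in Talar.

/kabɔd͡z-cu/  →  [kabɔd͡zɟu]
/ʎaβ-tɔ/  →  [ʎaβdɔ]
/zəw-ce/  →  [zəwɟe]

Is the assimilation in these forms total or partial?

The segment that alternates is /c/, which surfaces as [ɟ] when adjacent to /d͡z/.
/c/ is voiceless while /d͡z/ is voiced; the output [ɟ] is voiced, matching the trigger — so the feature that spreads is voicing.
Place and manner are unchanged, so the assimilation is partial, not total.
The same holds elsewhere in the data: /t/ → [d] after /β/ (voiceless → voiced, matching voiced); /c/ → [ɟ] after /w/ (voiceless → voiced, matching voiced) — only voicing changes, and always toward the preceding segment.

partial assimilation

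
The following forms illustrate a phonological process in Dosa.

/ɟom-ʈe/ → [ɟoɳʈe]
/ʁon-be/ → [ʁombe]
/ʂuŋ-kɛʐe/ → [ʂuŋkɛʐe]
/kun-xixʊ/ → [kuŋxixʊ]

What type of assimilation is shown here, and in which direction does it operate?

regressive place assimilation

The segment that alternates is /m/, which surfaces as [ɳ] when adjacent to /ʈ/.
The change bilabial → retroflex matches the place of the following /ʈ/, identifying this as place assimilation.
Manner and voice are unchanged, so the assimilation is partial, not total.
The other alternating forms pattern the same way: /n/ → [m] before /b/ (alveolar → bilabial, matching bilabial); /n/ → [ŋ] before /x/ (alveolar → velar, matching velar) — only place changes, and always toward the following segment.
Nothing changes in [ʂuŋkɛʐe]: there the adjacent consonants already agree in place (/ŋ/ and /k/ are both velar), so this form is consistent with the same rule.
Since the segment that changes precedes the conditioning segment, the assimilation is regressive.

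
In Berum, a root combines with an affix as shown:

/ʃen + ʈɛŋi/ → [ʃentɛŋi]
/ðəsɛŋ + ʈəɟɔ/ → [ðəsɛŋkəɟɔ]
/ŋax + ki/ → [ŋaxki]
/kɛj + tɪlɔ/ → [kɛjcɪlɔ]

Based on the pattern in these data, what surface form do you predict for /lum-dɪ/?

[lumbɪ]

The data show progressive place assimilation: /ʈ/ → [t] after /n/; /ʈ/ → [k] after /ŋ/; /t/ → [c] after /j/. In each pair only place changes, matching the preceding consonant, while manner and voice stay constant.
Nothing changes in [ŋaxki]: there the adjacent consonants already agree in place (/k/ and /x/ are both velar), so this form is consistent with the same rule.
/d/ is a voiced alveolar stop. The preceding trigger /m/ is bilabial, so /d/ must become bilabial as well.
A voiced bilabial stop is [b], so the surface segment is [b].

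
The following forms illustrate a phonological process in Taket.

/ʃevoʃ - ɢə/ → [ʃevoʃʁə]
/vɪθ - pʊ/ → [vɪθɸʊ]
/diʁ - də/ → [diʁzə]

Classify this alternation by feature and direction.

progressive manner assimilation

Underlying /ɢ/ is realised as [ʁ] next to /ʃ/; /ʃ/ itself does not change.
The change stop → fricative matches the manner of the preceding /ʃ/, identifying this as manner assimilation.
Place and voice are unchanged, so the assimilation is partial, not total.
Checking the remaining alternations: /p/ → [ɸ] after /θ/ (stop → fricative, matching a fricative); /d/ → [z] after /ʁ/ (stop → fricative, matching a fricative) — only manner changes, and always toward the preceding segment.
The trigger is the preceding segment, so the direction is progressive (perseverative).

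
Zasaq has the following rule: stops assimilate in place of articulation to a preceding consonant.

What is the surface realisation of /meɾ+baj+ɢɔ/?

The rule targets /b/ (voiced bilabial stop), which sits after the trigger /ɾ/ (alveolar).
Changing only its place to alveolar gives [d] — the voiced alveolar stop.
The same rule applies at the second boundary: /ɢ/ → [ɟ] next to /j/.

[meɾdajɟɔ]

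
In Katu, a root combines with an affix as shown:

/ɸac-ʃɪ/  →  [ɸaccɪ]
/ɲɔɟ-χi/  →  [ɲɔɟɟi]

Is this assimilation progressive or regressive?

progressive

Underlying /ʃ/ is realised as [c] next to /c/; /c/ itself does not change.
The output [c] is identical to the trigger /c/ — every feature (place, manner, voicing) has been copied — so this is total assimilation.
The remaining alternation confirms this: /χ/ → [ɟ] after /ɟ/ — in each case the output is a copy of the preceding consonant.
Since the segment that changes follows the conditioning segment, the assimilation is progressive.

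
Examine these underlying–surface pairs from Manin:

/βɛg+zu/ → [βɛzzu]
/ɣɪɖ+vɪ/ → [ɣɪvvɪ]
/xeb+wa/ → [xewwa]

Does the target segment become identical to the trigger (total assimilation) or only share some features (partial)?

total assimilation

Comparing underlying and surface forms, /g/ → [z] is the alternation; the neighbouring /z/ is constant.
The output [z] is identical to the trigger /z/ — every feature (place, manner, voicing) has been copied — so this is total assimilation.
The remaining alternations confirm this: /ɖ/ → [v] before /v/; /b/ → [w] before /w/ — in each case the output is a copy of the following consonant.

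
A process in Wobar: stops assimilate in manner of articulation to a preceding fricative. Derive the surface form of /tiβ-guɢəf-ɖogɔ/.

[tiβɣuɢəfʐogɔ]

/g/ is a voiced velar stop. The preceding trigger /β/ is a fricative, so /g/ must become a fricative as well.
The voiced velar fricative is [ɣ], so /g/ → [ɣ].
The same rule applies at the second boundary: /ɖ/ → [ʐ] next to /f/.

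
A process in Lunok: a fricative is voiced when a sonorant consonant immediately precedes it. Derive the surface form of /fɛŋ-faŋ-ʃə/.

The rule targets /f/ (voiceless labiodental fricative), which sits after the trigger /ŋ/ (voiced).
A voiced labiodental fricative is [v], so the surface segment is [v].
The same rule applies at the second boundary: /ʃ/ → [ʒ] next to /ŋ/.

[fɛŋvaŋʒə]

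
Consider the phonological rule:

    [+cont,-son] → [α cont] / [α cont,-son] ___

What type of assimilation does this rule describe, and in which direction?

progressive manner assimilation

The rule copies [cont] (continuancy) from the environment onto the target fricatives; since [±cont] encodes the stop/fricative manner contrast, the assimilating dimension is manner.
Since the environment is written before the underscore, the trigger precedes the target; the direction is progressive.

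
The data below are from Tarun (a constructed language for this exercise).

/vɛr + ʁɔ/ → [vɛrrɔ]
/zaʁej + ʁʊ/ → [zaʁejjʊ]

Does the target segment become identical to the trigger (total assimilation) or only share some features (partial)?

The segment that alternates is /ʁ/, which surfaces as [r] when adjacent to /r/.
The output [r] is identical to the trigger /r/ — every feature (place, manner, voicing) has been copied — so this is total assimilation.
The other form behaves the same way: /ʁ/ → [j] after /j/ — in each case the output is a copy of the preceding consonant.

total assimilation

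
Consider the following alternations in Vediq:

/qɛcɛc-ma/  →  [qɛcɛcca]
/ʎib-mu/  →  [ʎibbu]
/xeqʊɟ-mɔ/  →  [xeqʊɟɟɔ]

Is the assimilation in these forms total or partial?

total assimilation

Comparing underlying and surface forms, /m/ → [c] is the alternation; the neighbouring /c/ is constant.
The output [c] is identical to the trigger /c/ — every feature (place, manner, voicing) has been copied — so this is total assimilation.
The other forms behave the same way: /m/ → [b] after /b/; /m/ → [ɟ] after /ɟ/ — in each case the output is a copy of the preceding consonant.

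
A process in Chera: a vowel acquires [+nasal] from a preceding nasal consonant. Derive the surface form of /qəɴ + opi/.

/o/ sits next to the nasal /ɴ/ and is therefore nasalised to [õ].

[qəɴõpi]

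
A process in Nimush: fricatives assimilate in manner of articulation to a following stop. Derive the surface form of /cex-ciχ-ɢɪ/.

The rule targets /x/ (voiceless velar fricative), which sits before the trigger /c/ (stop).
A voiceless velar stop is [k], so the surface segment is [k].
The same rule applies at the second boundary: /χ/ → [q] next to /ɢ/.

[cekciqɢɪ]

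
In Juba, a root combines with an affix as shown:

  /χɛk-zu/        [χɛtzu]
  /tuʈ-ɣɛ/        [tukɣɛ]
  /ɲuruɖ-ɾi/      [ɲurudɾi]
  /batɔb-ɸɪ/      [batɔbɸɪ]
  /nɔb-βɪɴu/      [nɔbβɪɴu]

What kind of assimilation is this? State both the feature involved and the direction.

regressive place assimilation

The segment that alternates is /k/, which surfaces as [t] when adjacent to /z/.
The change velar → alveolar matches the place of the following /z/, identifying this as place assimilation.
Manner and voice are unchanged, so the assimilation is partial, not total.
Checking the remaining alternations: /ʈ/ → [k] before /ɣ/ (retroflex → velar, matching velar); /ɖ/ → [d] before /ɾ/ (retroflex → alveolar, matching alveolar) — only place changes, and always toward the following segment.
No alternation appears in [batɔbɸɪ], [nɔbβɪɴu]: there the adjacent consonants already agree in place (/b/ and /ɸ/ are both bilabial; /b/ and /β/ are both bilabial), so these forms are consistent with the same rule.
Since the segment that changes precedes the conditioning segment, the assimilation is regressive.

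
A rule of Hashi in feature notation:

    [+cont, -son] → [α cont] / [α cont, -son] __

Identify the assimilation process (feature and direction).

progressive manner assimilation

The shared variable α links the value of [cont] on the target to that of the neighbouring obstruent. [cont] distinguishes stops from fricatives — a manner-of-articulation feature — so this is manner assimilation.
Since the environment is written before the underscore, the trigger precedes the target; the direction is progressive.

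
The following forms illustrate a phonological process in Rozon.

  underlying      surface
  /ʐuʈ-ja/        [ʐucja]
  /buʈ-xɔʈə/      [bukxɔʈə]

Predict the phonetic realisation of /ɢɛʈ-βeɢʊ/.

The data show regressive place assimilation: /ʈ/ → [c] before /j/; /ʈ/ → [k] before /x/. In each pair only place changes, matching the following consonant, while manner and voice stay constant.
The rule targets /ʈ/ (voiceless retroflex stop), which sits before the trigger /β/ (bilabial).
Changing only its place to bilabial gives [p] — the voiceless bilabial stop.

[ɢɛpβeɢʊ]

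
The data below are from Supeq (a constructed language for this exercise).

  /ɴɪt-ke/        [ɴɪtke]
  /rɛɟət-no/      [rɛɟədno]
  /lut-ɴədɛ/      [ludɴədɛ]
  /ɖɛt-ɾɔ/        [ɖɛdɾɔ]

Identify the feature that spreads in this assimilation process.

The segment that alternates is /t/, which surfaces as [d] when adjacent to /n/.
The change voiceless → voiced matches the voicing of the following /n/, identifying this as voicing assimilation.
The other alternating forms pattern the same way: /t/ → [d] before /ɴ/ (voiceless → voiced, matching voiced); /t/ → [d] before /ɾ/ (voiceless → voiced, matching voiced) — only voicing changes, and always toward the following segment.
No alternation appears in [ɴɪtke]: there the adjacent consonants already agree in voicing (/t/ and /k/ are both voiceless), so this form is consistent with the same rule.

voicing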